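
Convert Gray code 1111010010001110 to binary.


Gray code: 1111010010001110
MSB stays the same: 1
Each subsequent bit = prev_binary XOR current_gray:
  B[1] = 1 XOR 1 = 0
  B[2] = 0 XOR 1 = 1
  B[3] = 1 XOR 1 = 0
  B[4] = 0 XOR 0 = 0
  B[5] = 0 XOR 1 = 1
  B[6] = 1 XOR 0 = 1
  B[7] = 1 XOR 0 = 1
  B[8] = 1 XOR 1 = 0
  B[9] = 0 XOR 0 = 0
  B[10] = 0 XOR 0 = 0
  B[11] = 0 XOR 0 = 0
  B[12] = 0 XOR 1 = 1
  B[13] = 1 XOR 1 = 0
  B[14] = 0 XOR 1 = 1
  B[15] = 1 XOR 0 = 1
= 1010011100001011 (42763 decimal)


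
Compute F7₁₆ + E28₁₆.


Align and add column by column (LSB to MSB, each column mod 16 with carry):
  00F7
+ 0E28
  ----
  col 0: 7(7) + 8(8) + 0 (carry in) = 15 → F(15), carry out 0
  col 1: F(15) + 2(2) + 0 (carry in) = 17 → 1(1), carry out 1
  col 2: 0(0) + E(14) + 1 (carry in) = 15 → F(15), carry out 0
  col 3: 0(0) + 0(0) + 0 (carry in) = 0 → 0(0), carry out 0
Reading digits MSB→LSB: 0F1F
Strip leading zeros: F1F
= 0xF1F


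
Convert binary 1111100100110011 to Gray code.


Binary: 1111100100110011
Gray code: G = B XOR (B >> 1)
B >> 1 = 0111110010011001
1111100100110011 XOR 0111110010011001:
  1 XOR 0 = 1
  1 XOR 1 = 0
  1 XOR 1 = 0
  1 XOR 1 = 0
  1 XOR 1 = 0
  0 XOR 1 = 1
  0 XOR 0 = 0
  1 XOR 0 = 1
  0 XOR 1 = 1
  0 XOR 0 = 0
  1 XOR 0 = 1
  1 XOR 1 = 0
  0 XOR 1 = 1
  0 XOR 0 = 0
  1 XOR 0 = 1
  1 XOR 1 = 0
= 1000010110101010


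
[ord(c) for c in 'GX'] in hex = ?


String: 'GX'  (2 characters)
Per-character ASCII lookup:
  'G': uppercase starts at 65: 'G' = 65 + 6 = 71 → 0x47
  'X': uppercase starts at 65: 'X' = 65 + 23 = 88 → 0x58
= 0x47 0x58


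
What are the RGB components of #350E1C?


Hex: #350E1C
R = 35₁₆ = 53
G = 0E₁₆ = 14
B = 1C₁₆ = 28
= RGB(53, 14, 28)


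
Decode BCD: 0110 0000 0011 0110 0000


Each 4-bit group → digit:
  0110 → 6
  0000 → 0
  0011 → 3
  0110 → 6
  0000 → 0
= 60360


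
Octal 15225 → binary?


Each octal digit → 3 binary bits:
  1 = 001
  5 = 101
  2 = 010
  2 = 010
  5 = 101
Concatenate: 001 101 010 010 101
= 001101010010101


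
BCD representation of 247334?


Each digit → 4-bit binary:
  2 → 0010
  4 → 0100
  7 → 0111
  3 → 0011
  3 → 0011
  4 → 0100
= 0010 0100 0111 0011 0011 0100


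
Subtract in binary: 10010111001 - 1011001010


Align and subtract column by column (LSB to MSB, borrowing when needed):
  10010111001
- 01011001010
  -----------
  col 0: (1 - 0 borrow-in) - 0 → 1 - 0 = 1, borrow out 0
  col 1: (0 - 0 borrow-in) - 1 → borrow from next column: (0+2) - 1 = 1, borrow out 1
  col 2: (0 - 1 borrow-in) - 0 → borrow from next column: (-1+2) - 0 = 1, borrow out 1
  col 3: (1 - 1 borrow-in) - 1 → borrow from next column: (0+2) - 1 = 1, borrow out 1
  col 4: (1 - 1 borrow-in) - 0 → 0 - 0 = 0, borrow out 0
  col 5: (1 - 0 borrow-in) - 0 → 1 - 0 = 1, borrow out 0
  col 6: (0 - 0 borrow-in) - 1 → borrow from next column: (0+2) - 1 = 1, borrow out 1
  col 7: (1 - 1 borrow-in) - 1 → borrow from next column: (0+2) - 1 = 1, borrow out 1
  col 8: (0 - 1 borrow-in) - 0 → borrow from next column: (-1+2) - 0 = 1, borrow out 1
  col 9: (0 - 1 borrow-in) - 1 → borrow from next column: (-1+2) - 1 = 0, borrow out 1
  col 10: (1 - 1 borrow-in) - 0 → 0 - 0 = 0, borrow out 0
Reading bits MSB→LSB: 00111101111
Strip leading zeros: 111101111
= 111101111


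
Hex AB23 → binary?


Each hex digit → 4 binary bits:
  A = 1010
  B = 1011
  2 = 0010
  3 = 0011
Concatenate: 1010 1011 0010 0011
= 1010101100100011


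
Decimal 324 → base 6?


Divide by 6 repeatedly:
324 ÷ 6 = 54 remainder 0
54 ÷ 6 = 9 remainder 0
9 ÷ 6 = 1 remainder 3
1 ÷ 6 = 0 remainder 1
Reading remainders bottom-up:
= 1300


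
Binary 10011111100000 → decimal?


Positional values:
Bit 5: 1 × 2^5 = 32
Bit 6: 1 × 2^6 = 64
Bit 7: 1 × 2^7 = 128
Bit 8: 1 × 2^8 = 256
Bit 9: 1 × 2^9 = 512
Bit 10: 1 × 2^10 = 1024
Bit 13: 1 × 2^13 = 8192
Sum = 32 + 64 + 128 + 256 + 512 + 1024 + 8192
= 10208


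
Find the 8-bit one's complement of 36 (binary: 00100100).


Original: 00100100
Invert all bits:
  bit 0: 0 → 1
  bit 1: 0 → 1
  bit 2: 1 → 0
  bit 3: 0 → 1
  bit 4: 0 → 1
  bit 5: 1 → 0
  bit 6: 0 → 1
  bit 7: 0 → 1
= 11011011


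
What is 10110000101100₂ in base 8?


Group into 3-bit groups: 010110000101100
  010 = 2
  110 = 6
  000 = 0
  101 = 5
  100 = 4
= 0o26054


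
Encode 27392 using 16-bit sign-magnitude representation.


Sign bit: 0 (positive)
Magnitude: 27392 = 110101100000000
= 0110101100000000


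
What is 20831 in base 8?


Divide by 8 repeatedly:
20831 ÷ 8 = 2603 remainder 7
2603 ÷ 8 = 325 remainder 3
325 ÷ 8 = 40 remainder 5
40 ÷ 8 = 5 remainder 0
5 ÷ 8 = 0 remainder 5
Reading remainders bottom-up:
= 0o50537


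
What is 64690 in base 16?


Divide by 16 repeatedly:
64690 ÷ 16 = 4043 remainder 2 (2)
4043 ÷ 16 = 252 remainder 11 (B)
252 ÷ 16 = 15 remainder 12 (C)
15 ÷ 16 = 0 remainder 15 (F)
Reading remainders bottom-up:
= 0xFCB2


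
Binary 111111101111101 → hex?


Group into 4-bit nibbles: 0111111101111101
  0111 = 7
  1111 = F
  0111 = 7
  1101 = D
= 0x7F7D


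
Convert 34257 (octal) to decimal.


Positional values:
Position 0: 7 × 8^0 = 7
Position 1: 5 × 8^1 = 40
Position 2: 2 × 8^2 = 128
Position 3: 4 × 8^3 = 2048
Position 4: 3 × 8^4 = 12288
Sum = 7 + 40 + 128 + 2048 + 12288
= 14511


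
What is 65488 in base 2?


Divide by 2 repeatedly:
65488 ÷ 2 = 32744 remainder 0
32744 ÷ 2 = 16372 remainder 0
16372 ÷ 2 = 8186 remainder 0
8186 ÷ 2 = 4093 remainder 0
4093 ÷ 2 = 2046 remainder 1
2046 ÷ 2 = 1023 remainder 0
1023 ÷ 2 = 511 remainder 1
511 ÷ 2 = 255 remainder 1
255 ÷ 2 = 127 remainder 1
127 ÷ 2 = 63 remainder 1
63 ÷ 2 = 31 remainder 1
31 ÷ 2 = 15 remainder 1
15 ÷ 2 = 7 remainder 1
7 ÷ 2 = 3 remainder 1
3 ÷ 2 = 1 remainder 1
1 ÷ 2 = 0 remainder 1
Reading remainders bottom-up:
= 1111111111010000


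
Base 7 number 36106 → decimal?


Positional values (base 7):
  6 × 7^0 = 6 × 1 = 6
  0 × 7^1 = 0 × 7 = 0
  1 × 7^2 = 1 × 49 = 49
  6 × 7^3 = 6 × 343 = 2058
  3 × 7^4 = 3 × 2401 = 7203
Sum = 6 + 0 + 49 + 2058 + 7203
= 9316


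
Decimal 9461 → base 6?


Divide by 6 repeatedly:
9461 ÷ 6 = 1576 remainder 5
1576 ÷ 6 = 262 remainder 4
262 ÷ 6 = 43 remainder 4
43 ÷ 6 = 7 remainder 1
7 ÷ 6 = 1 remainder 1
1 ÷ 6 = 0 remainder 1
Reading remainders bottom-up:
= 111445


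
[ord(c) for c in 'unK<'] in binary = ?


String: 'unK<'  (4 characters)
Per-character ASCII lookup:
  'u': lowercase starts at 97: 'u' = 97 + 20 = 117 → 1110101
  'n': lowercase starts at 97: 'n' = 97 + 13 = 110 → 1101110
  'K': uppercase starts at 65: 'K' = 65 + 10 = 75 → 1001011
  '<': special character: '<' = 60 → 111100
= 1110101 1101110 1001011 111100


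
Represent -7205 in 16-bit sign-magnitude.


Sign bit: 1 (negative)
Magnitude: 7205 = 001110000100101
= 1001110000100101


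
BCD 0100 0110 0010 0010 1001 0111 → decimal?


Each 4-bit group → digit:
  0100 → 4
  0110 → 6
  0010 → 2
  0010 → 2
  1001 → 9
  0111 → 7
= 462297


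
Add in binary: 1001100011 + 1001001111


Align and add column by column (LSB to MSB, carry propagating):
  01001100011
+ 01001001111
  -----------
  col 0: 1 + 1 + 0 (carry in) = 2 → bit 0, carry out 1
  col 1: 1 + 1 + 1 (carry in) = 3 → bit 1, carry out 1
  col 2: 0 + 1 + 1 (carry in) = 2 → bit 0, carry out 1
  col 3: 0 + 1 + 1 (carry in) = 2 → bit 0, carry out 1
  col 4: 0 + 0 + 1 (carry in) = 1 → bit 1, carry out 0
  col 5: 1 + 0 + 0 (carry in) = 1 → bit 1, carry out 0
  col 6: 1 + 1 + 0 (carry in) = 2 → bit 0, carry out 1
  col 7: 0 + 0 + 1 (carry in) = 1 → bit 1, carry out 0
  col 8: 0 + 0 + 0 (carry in) = 0 → bit 0, carry out 0
  col 9: 1 + 1 + 0 (carry in) = 2 → bit 0, carry out 1
  col 10: 0 + 0 + 1 (carry in) = 1 → bit 1, carry out 0
Reading bits MSB→LSB: 10010110010
Strip leading zeros: 10010110010
= 10010110010


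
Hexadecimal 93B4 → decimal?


Positional values:
Position 0: 4 × 16^0 = 4 × 1 = 4
Position 1: B × 16^1 = 11 × 16 = 176
Position 2: 3 × 16^2 = 3 × 256 = 768
Position 3: 9 × 16^3 = 9 × 4096 = 36864
Sum = 4 + 176 + 768 + 36864
= 37812


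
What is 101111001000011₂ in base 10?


Positional values:
Bit 0: 1 × 2^0 = 1
Bit 1: 1 × 2^1 = 2
Bit 6: 1 × 2^6 = 64
Bit 9: 1 × 2^9 = 512
Bit 10: 1 × 2^10 = 1024
Bit 11: 1 × 2^11 = 2048
Bit 12: 1 × 2^12 = 4096
Bit 14: 1 × 2^14 = 16384
Sum = 1 + 2 + 64 + 512 + 1024 + 2048 + 4096 + 16384
= 24131


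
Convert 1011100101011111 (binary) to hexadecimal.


Group into 4-bit nibbles: 1011100101011111
  1011 = B
  1001 = 9
  0101 = 5
  1111 = F
= 0xB95F


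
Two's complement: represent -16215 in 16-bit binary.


Original: 0011111101010111
Step 1 - Invert all bits: 1100000010101000
Step 2 - Add 1: 1100000010101000 + 1
= 1100000010101001 (represents -16215)


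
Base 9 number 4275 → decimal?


Positional values (base 9):
  5 × 9^0 = 5 × 1 = 5
  7 × 9^1 = 7 × 9 = 63
  2 × 9^2 = 2 × 81 = 162
  4 × 9^3 = 4 × 729 = 2916
Sum = 5 + 63 + 162 + 2916
= 3146


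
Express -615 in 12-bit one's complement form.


Original: 001001100111
Invert all bits:
  bit 0: 0 → 1
  bit 1: 0 → 1
  bit 2: 1 → 0
  bit 3: 0 → 1
  bit 4: 0 → 1
  bit 5: 1 → 0
  bit 6: 1 → 0
  bit 7: 0 → 1
  bit 8: 0 → 1
  bit 9: 1 → 0
  bit 10: 1 → 0
  bit 11: 1 → 0
= 110110011000


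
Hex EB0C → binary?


Each hex digit → 4 binary bits:
  E = 1110
  B = 1011
  0 = 0000
  C = 1100
Concatenate: 1110 1011 0000 1100
= 1110101100001100


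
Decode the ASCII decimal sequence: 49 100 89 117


Codes (decimal): 49 100 89 117
Per-code ASCII lookup:
  49  (range 48-57: digits, 49 - 48 = 1) → '1'
  100  (range 97-122: lowercase, 100 - 97 = 3) → 'd'
  89  (range 65-90: uppercase, 89 - 65 = 24) → 'Y'
  117  (range 97-122: lowercase, 117 - 97 = 20) → 'u'
= '1dYu'


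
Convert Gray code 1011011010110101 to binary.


Gray code: 1011011010110101
MSB stays the same: 1
Each subsequent bit = prev_binary XOR current_gray:
  B[1] = 1 XOR 0 = 1
  B[2] = 1 XOR 1 = 0
  B[3] = 0 XOR 1 = 1
  B[4] = 1 XOR 0 = 1
  B[5] = 1 XOR 1 = 0
  B[6] = 0 XOR 1 = 1
  B[7] = 1 XOR 0 = 1
  B[8] = 1 XOR 1 = 0
  B[9] = 0 XOR 0 = 0
  B[10] = 0 XOR 1 = 1
  B[11] = 1 XOR 1 = 0
  B[12] = 0 XOR 0 = 0
  B[13] = 0 XOR 1 = 1
  B[14] = 1 XOR 0 = 1
  B[15] = 1 XOR 1 = 0
= 1101101100100110 (56102 decimal)


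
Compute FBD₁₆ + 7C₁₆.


Align and add column by column (LSB to MSB, each column mod 16 with carry):
  0FBD
+ 007C
  ----
  col 0: D(13) + C(12) + 0 (carry in) = 25 → 9(9), carry out 1
  col 1: B(11) + 7(7) + 1 (carry in) = 19 → 3(3), carry out 1
  col 2: F(15) + 0(0) + 1 (carry in) = 16 → 0(0), carry out 1
  col 3: 0(0) + 0(0) + 1 (carry in) = 1 → 1(1), carry out 0
Reading digits MSB→LSB: 1039
Strip leading zeros: 1039
= 0x1039


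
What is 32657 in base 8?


Divide by 8 repeatedly:
32657 ÷ 8 = 4082 remainder 1
4082 ÷ 8 = 510 remainder 2
510 ÷ 8 = 63 remainder 6
63 ÷ 8 = 7 remainder 7
7 ÷ 8 = 0 remainder 7
Reading remainders bottom-up:
= 0o77621


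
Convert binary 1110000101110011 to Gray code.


Binary: 1110000101110011
Gray code: G = B XOR (B >> 1)
B >> 1 = 0111000010111001
1110000101110011 XOR 0111000010111001:
  1 XOR 0 = 1
  1 XOR 1 = 0
  1 XOR 1 = 0
  0 XOR 1 = 1
  0 XOR 0 = 0
  0 XOR 0 = 0
  0 XOR 0 = 0
  1 XOR 0 = 1
  0 XOR 1 = 1
  1 XOR 0 = 1
  1 XOR 1 = 0
  1 XOR 1 = 0
  0 XOR 1 = 1
  0 XOR 0 = 0
  1 XOR 0 = 1
  1 XOR 1 = 0
= 1001000111001010


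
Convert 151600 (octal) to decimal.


Positional values:
Position 0: 0 × 8^0 = 0
Position 1: 0 × 8^1 = 0
Position 2: 6 × 8^2 = 384
Position 3: 1 × 8^3 = 512
Position 4: 5 × 8^4 = 20480
Position 5: 1 × 8^5 = 32768
Sum = 0 + 0 + 384 + 512 + 20480 + 32768
= 54144


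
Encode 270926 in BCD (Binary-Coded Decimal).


Each digit → 4-bit binary:
  2 → 0010
  7 → 0111
  0 → 0000
  9 → 1001
  2 → 0010
  6 → 0110
= 0010 0111 0000 1001 0010 0110


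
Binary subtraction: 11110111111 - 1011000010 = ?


Align and subtract column by column (LSB to MSB, borrowing when needed):
  11110111111
- 01011000010
  -----------
  col 0: (1 - 0 borrow-in) - 0 → 1 - 0 = 1, borrow out 0
  col 1: (1 - 0 borrow-in) - 1 → 1 - 1 = 0, borrow out 0
  col 2: (1 - 0 borrow-in) - 0 → 1 - 0 = 1, borrow out 0
  col 3: (1 - 0 borrow-in) - 0 → 1 - 0 = 1, borrow out 0
  col 4: (1 - 0 borrow-in) - 0 → 1 - 0 = 1, borrow out 0
  col 5: (1 - 0 borrow-in) - 0 → 1 - 0 = 1, borrow out 0
  col 6: (0 - 0 borrow-in) - 1 → borrow from next column: (0+2) - 1 = 1, borrow out 1
  col 7: (1 - 1 borrow-in) - 1 → borrow from next column: (0+2) - 1 = 1, borrow out 1
  col 8: (1 - 1 borrow-in) - 0 → 0 - 0 = 0, borrow out 0
  col 9: (1 - 0 borrow-in) - 1 → 1 - 1 = 0, borrow out 0
  col 10: (1 - 0 borrow-in) - 0 → 1 - 0 = 1, borrow out 0
Reading bits MSB→LSB: 10011111101
Strip leading zeros: 10011111101
= 10011111101


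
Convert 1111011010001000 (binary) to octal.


Group into 3-bit groups: 001111011010001000
  001 = 1
  111 = 7
  011 = 3
  010 = 2
  001 = 1
  000 = 0
= 0o173210


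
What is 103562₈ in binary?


Each octal digit → 3 binary bits:
  1 = 001
  0 = 000
  3 = 011
  5 = 101
  6 = 110
  2 = 010
Concatenate: 001 000 011 101 110 010
= 001000011101110010


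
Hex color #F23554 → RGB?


Hex: #F23554
R = F2₁₆ = 242
G = 35₁₆ = 53
B = 54₁₆ = 84
= RGB(242, 53, 84)


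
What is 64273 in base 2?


Divide by 2 repeatedly:
64273 ÷ 2 = 32136 remainder 1
32136 ÷ 2 = 16068 remainder 0
16068 ÷ 2 = 8034 remainder 0
8034 ÷ 2 = 4017 remainder 0
4017 ÷ 2 = 2008 remainder 1
2008 ÷ 2 = 1004 remainder 0
1004 ÷ 2 = 502 remainder 0
502 ÷ 2 = 251 remainder 0
251 ÷ 2 = 125 remainder 1
125 ÷ 2 = 62 remainder 1
62 ÷ 2 = 31 remainder 0
31 ÷ 2 = 15 remainder 1
15 ÷ 2 = 7 remainder 1
7 ÷ 2 = 3 remainder 1
3 ÷ 2 = 1 remainder 1
1 ÷ 2 = 0 remainder 1
Reading remainders bottom-up:
= 1111101100010001


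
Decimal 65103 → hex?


Divide by 16 repeatedly:
65103 ÷ 16 = 4068 remainder 15 (F)
4068 ÷ 16 = 254 remainder 4 (4)
254 ÷ 16 = 15 remainder 14 (E)
15 ÷ 16 = 0 remainder 15 (F)
Reading remainders bottom-up:
= 0xFE4F


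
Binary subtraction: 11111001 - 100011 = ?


Align and subtract column by column (LSB to MSB, borrowing when needed):
  11111001
- 00100011
  --------
  col 0: (1 - 0 borrow-in) - 1 → 1 - 1 = 0, borrow out 0
  col 1: (0 - 0 borrow-in) - 1 → borrow from next column: (0+2) - 1 = 1, borrow out 1
  col 2: (0 - 1 borrow-in) - 0 → borrow from next column: (-1+2) - 0 = 1, borrow out 1
  col 3: (1 - 1 borrow-in) - 0 → 0 - 0 = 0, borrow out 0
  col 4: (1 - 0 borrow-in) - 0 → 1 - 0 = 1, borrow out 0
  col 5: (1 - 0 borrow-in) - 1 → 1 - 1 = 0, borrow out 0
  col 6: (1 - 0 borrow-in) - 0 → 1 - 0 = 1, borrow out 0
  col 7: (1 - 0 borrow-in) - 0 → 1 - 0 = 1, borrow out 0
Reading bits MSB→LSB: 11010110
Strip leading zeros: 11010110
= 11010110


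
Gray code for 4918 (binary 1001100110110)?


Binary: 1001100110110
Gray code: G = B XOR (B >> 1)
B >> 1 = 0100110011011
1001100110110 XOR 0100110011011:
  1 XOR 0 = 1
  0 XOR 1 = 1
  0 XOR 0 = 0
  1 XOR 0 = 1
  1 XOR 1 = 0
  0 XOR 1 = 1
  0 XOR 0 = 0
  1 XOR 0 = 1
  1 XOR 1 = 0
  0 XOR 1 = 1
  1 XOR 0 = 1
  1 XOR 1 = 0
  0 XOR 1 = 1
= 1101010101101


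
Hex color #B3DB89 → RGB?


Hex: #B3DB89
R = B3₁₆ = 179
G = DB₁₆ = 219
B = 89₁₆ = 137
= RGB(179, 219, 137)


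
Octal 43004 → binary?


Each octal digit → 3 binary bits:
  4 = 100
  3 = 011
  0 = 000
  0 = 000
  4 = 100
Concatenate: 100 011 000 000 100
= 100011000000100


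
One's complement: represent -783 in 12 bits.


Original: 001100001111
Invert all bits:
  bit 0: 0 → 1
  bit 1: 0 → 1
  bit 2: 1 → 0
  bit 3: 1 → 0
  bit 4: 0 → 1
  bit 5: 0 → 1
  bit 6: 0 → 1
  bit 7: 0 → 1
  bit 8: 1 → 0
  bit 9: 1 → 0
  bit 10: 1 → 0
  bit 11: 1 → 0
= 110011110000


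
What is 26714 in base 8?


Divide by 8 repeatedly:
26714 ÷ 8 = 3339 remainder 2
3339 ÷ 8 = 417 remainder 3
417 ÷ 8 = 52 remainder 1
52 ÷ 8 = 6 remainder 4
6 ÷ 8 = 0 remainder 6
Reading remainders bottom-up:
= 0o64132


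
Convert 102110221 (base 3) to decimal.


Positional values (base 3):
  1 × 3^0 = 1 × 1 = 1
  2 × 3^1 = 2 × 3 = 6
  2 × 3^2 = 2 × 9 = 18
  0 × 3^3 = 0 × 27 = 0
  1 × 3^4 = 1 × 81 = 81
  1 × 3^5 = 1 × 243 = 243
  2 × 3^6 = 2 × 729 = 1458
  0 × 3^7 = 0 × 2187 = 0
  1 × 3^8 = 1 × 6561 = 6561
Sum = 1 + 6 + 18 + 0 + 81 + 243 + 1458 + 0 + 6561
= 8368


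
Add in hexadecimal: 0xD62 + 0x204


Align and add column by column (LSB to MSB, each column mod 16 with carry):
  0D62
+ 0204
  ----
  col 0: 2(2) + 4(4) + 0 (carry in) = 6 → 6(6), carry out 0
  col 1: 6(6) + 0(0) + 0 (carry in) = 6 → 6(6), carry out 0
  col 2: D(13) + 2(2) + 0 (carry in) = 15 → F(15), carry out 0
  col 3: 0(0) + 0(0) + 0 (carry in) = 0 → 0(0), carry out 0
Reading digits MSB→LSB: 0F66
Strip leading zeros: F66
= 0xF66


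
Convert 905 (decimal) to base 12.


Divide by 12 repeatedly:
905 ÷ 12 = 75 remainder 5
75 ÷ 12 = 6 remainder 3
6 ÷ 12 = 0 remainder 6
Reading remainders bottom-up:
= 635


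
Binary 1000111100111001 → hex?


Group into 4-bit nibbles: 1000111100111001
  1000 = 8
  1111 = F
  0011 = 3
  1001 = 9
= 0x8F39


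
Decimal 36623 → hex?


Divide by 16 repeatedly:
36623 ÷ 16 = 2288 remainder 15 (F)
2288 ÷ 16 = 143 remainder 0 (0)
143 ÷ 16 = 8 remainder 15 (F)
8 ÷ 16 = 0 remainder 8 (8)
Reading remainders bottom-up:
= 0x8F0F


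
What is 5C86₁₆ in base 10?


Positional values:
Position 0: 6 × 16^0 = 6 × 1 = 6
Position 1: 8 × 16^1 = 8 × 16 = 128
Position 2: C × 16^2 = 12 × 256 = 3072
Position 3: 5 × 16^3 = 5 × 4096 = 20480
Sum = 6 + 128 + 3072 + 20480
= 23686


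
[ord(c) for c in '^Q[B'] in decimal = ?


String: '^Q[B'  (4 characters)
Per-character ASCII lookup:
  '^': special character: '^' = 94
  'Q': uppercase starts at 65: 'Q' = 65 + 16 = 81
  '[': special character: '[' = 91
  'B': uppercase starts at 65: 'B' = 65 + 1 = 66
= 94 81 91 66


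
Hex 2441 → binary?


Each hex digit → 4 binary bits:
  2 = 0010
  4 = 0100
  4 = 0100
  1 = 0001
Concatenate: 0010 0100 0100 0001
= 0010010001000001


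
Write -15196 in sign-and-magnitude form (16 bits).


Sign bit: 1 (negative)
Magnitude: 15196 = 011101101011100
= 1011101101011100


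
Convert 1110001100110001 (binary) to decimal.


Positional values:
Bit 0: 1 × 2^0 = 1
Bit 4: 1 × 2^4 = 16
Bit 5: 1 × 2^5 = 32
Bit 8: 1 × 2^8 = 256
Bit 9: 1 × 2^9 = 512
Bit 13: 1 × 2^13 = 8192
Bit 14: 1 × 2^14 = 16384
Bit 15: 1 × 2^15 = 32768
Sum = 1 + 16 + 32 + 256 + 512 + 8192 + 16384 + 32768
= 58161


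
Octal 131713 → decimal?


Positional values:
Position 0: 3 × 8^0 = 3
Position 1: 1 × 8^1 = 8
Position 2: 7 × 8^2 = 448
Position 3: 1 × 8^3 = 512
Position 4: 3 × 8^4 = 12288
Position 5: 1 × 8^5 = 32768
Sum = 3 + 8 + 448 + 512 + 12288 + 32768
= 46027


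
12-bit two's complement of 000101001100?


Original: 000101001100
Step 1 - Invert all bits: 111010110011
Step 2 - Add 1: 111010110011 + 1
= 111010110100 (represents -332)


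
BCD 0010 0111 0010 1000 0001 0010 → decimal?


Each 4-bit group → digit:
  0010 → 2
  0111 → 7
  0010 → 2
  1000 → 8
  0001 → 1
  0010 → 2
= 272812


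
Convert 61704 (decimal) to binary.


Divide by 2 repeatedly:
61704 ÷ 2 = 30852 remainder 0
30852 ÷ 2 = 15426 remainder 0
15426 ÷ 2 = 7713 remainder 0
7713 ÷ 2 = 3856 remainder 1
3856 ÷ 2 = 1928 remainder 0
1928 ÷ 2 = 964 remainder 0
964 ÷ 2 = 482 remainder 0
482 ÷ 2 = 241 remainder 0
241 ÷ 2 = 120 remainder 1
120 ÷ 2 = 60 remainder 0
60 ÷ 2 = 30 remainder 0
30 ÷ 2 = 15 remainder 0
15 ÷ 2 = 7 remainder 1
7 ÷ 2 = 3 remainder 1
3 ÷ 2 = 1 remainder 1
1 ÷ 2 = 0 remainder 1
Reading remainders bottom-up:
= 1111000100001000


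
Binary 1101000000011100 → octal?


Group into 3-bit groups: 001101000000011100
  001 = 1
  101 = 5
  000 = 0
  000 = 0
  011 = 3
  100 = 4
= 0o150034


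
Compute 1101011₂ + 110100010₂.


Align and add column by column (LSB to MSB, carry propagating):
  0001101011
+ 0110100010
  ----------
  col 0: 1 + 0 + 0 (carry in) = 1 → bit 1, carry out 0
  col 1: 1 + 1 + 0 (carry in) = 2 → bit 0, carry out 1
  col 2: 0 + 0 + 1 (carry in) = 1 → bit 1, carry out 0
  col 3: 1 + 0 + 0 (carry in) = 1 → bit 1, carry out 0
  col 4: 0 + 0 + 0 (carry in) = 0 → bit 0, carry out 0
  col 5: 1 + 1 + 0 (carry in) = 2 → bit 0, carry out 1
  col 6: 1 + 0 + 1 (carry in) = 2 → bit 0, carry out 1
  col 7: 0 + 1 + 1 (carry in) = 2 → bit 0, carry out 1
  col 8: 0 + 1 + 1 (carry in) = 2 → bit 0, carry out 1
  col 9: 0 + 0 + 1 (carry in) = 1 → bit 1, carry out 0
Reading bits MSB→LSB: 1000001101
Strip leading zeros: 1000001101
= 1000001101


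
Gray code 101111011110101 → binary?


Gray code: 101111011110101
MSB stays the same: 1
Each subsequent bit = prev_binary XOR current_gray:
  B[1] = 1 XOR 0 = 1
  B[2] = 1 XOR 1 = 0
  B[3] = 0 XOR 1 = 1
  B[4] = 1 XOR 1 = 0
  B[5] = 0 XOR 1 = 1
  B[6] = 1 XOR 0 = 1
  B[7] = 1 XOR 1 = 0
  B[8] = 0 XOR 1 = 1
  B[9] = 1 XOR 1 = 0
  B[10] = 0 XOR 1 = 1
  B[11] = 1 XOR 0 = 1
  B[12] = 1 XOR 1 = 0
  B[13] = 0 XOR 0 = 0
  B[14] = 0 XOR 1 = 1
= 110101101011001 (27481 decimal)


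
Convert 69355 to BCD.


Each digit → 4-bit binary:
  6 → 0110
  9 → 1001
  3 → 0011
  5 → 0101
  5 → 0101
= 0110 1001 0011 0101 0101


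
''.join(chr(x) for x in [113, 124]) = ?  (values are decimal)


Codes (decimal): 113 124
Per-code ASCII lookup:
  113  (range 97-122: lowercase, 113 - 97 = 16) → 'q'
  124  (special character) → '|'
= 'q|'


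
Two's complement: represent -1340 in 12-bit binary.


Original: 010100111100
Step 1 - Invert all bits: 101011000011
Step 2 - Add 1: 101011000011 + 1
= 101011000100 (represents -1340)


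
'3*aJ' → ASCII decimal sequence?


String: '3*aJ'  (4 characters)
Per-character ASCII lookup:
  '3': digits start at 48: '3' = 48 + 3 = 51
  '*': special character: '*' = 42
  'a': lowercase starts at 97: 'a' = 97 + 0 = 97
  'J': uppercase starts at 65: 'J' = 65 + 9 = 74
= 51 42 97 74


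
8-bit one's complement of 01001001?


Original: 01001001
Invert all bits:
  bit 0: 0 → 1
  bit 1: 1 → 0
  bit 2: 0 → 1
  bit 3: 0 → 1
  bit 4: 1 → 0
  bit 5: 0 → 1
  bit 6: 0 → 1
  bit 7: 1 → 0
= 10110110


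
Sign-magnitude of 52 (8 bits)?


Sign bit: 0 (positive)
Magnitude: 52 = 0110100
= 00110100


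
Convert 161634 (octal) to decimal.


Positional values:
Position 0: 4 × 8^0 = 4
Position 1: 3 × 8^1 = 24
Position 2: 6 × 8^2 = 384
Position 3: 1 × 8^3 = 512
Position 4: 6 × 8^4 = 24576
Position 5: 1 × 8^5 = 32768
Sum = 4 + 24 + 384 + 512 + 24576 + 32768
= 58268


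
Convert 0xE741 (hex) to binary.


Each hex digit → 4 binary bits:
  E = 1110
  7 = 0111
  4 = 0100
  1 = 0001
Concatenate: 1110 0111 0100 0001
= 1110011101000001


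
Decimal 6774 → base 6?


Divide by 6 repeatedly:
6774 ÷ 6 = 1129 remainder 0
1129 ÷ 6 = 188 remainder 1
188 ÷ 6 = 31 remainder 2
31 ÷ 6 = 5 remainder 1
5 ÷ 6 = 0 remainder 5
Reading remainders bottom-up:
= 51210


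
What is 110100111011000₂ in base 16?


Group into 4-bit nibbles: 0110100111011000
  0110 = 6
  1001 = 9
  1101 = D
  1000 = 8
= 0x69D8


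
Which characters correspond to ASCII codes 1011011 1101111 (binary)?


Codes (binary): 1011011 1101111
Per-code ASCII lookup:
  1011011 = 91  (special character) → '['
  1101111 = 111  (range 97-122: lowercase, 111 - 97 = 14) → 'o'
= '[o'


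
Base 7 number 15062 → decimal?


Positional values (base 7):
  2 × 7^0 = 2 × 1 = 2
  6 × 7^1 = 6 × 7 = 42
  0 × 7^2 = 0 × 49 = 0
  5 × 7^3 = 5 × 343 = 1715
  1 × 7^4 = 1 × 2401 = 2401
Sum = 2 + 42 + 0 + 1715 + 2401
= 4160


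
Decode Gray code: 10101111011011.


Gray code: 10101111011011
MSB stays the same: 1
Each subsequent bit = prev_binary XOR current_gray:
  B[1] = 1 XOR 0 = 1
  B[2] = 1 XOR 1 = 0
  B[3] = 0 XOR 0 = 0
  B[4] = 0 XOR 1 = 1
  B[5] = 1 XOR 1 = 0
  B[6] = 0 XOR 1 = 1
  B[7] = 1 XOR 1 = 0
  B[8] = 0 XOR 0 = 0
  B[9] = 0 XOR 1 = 1
  B[10] = 1 XOR 1 = 0
  B[11] = 0 XOR 0 = 0
  B[12] = 0 XOR 1 = 1
  B[13] = 1 XOR 1 = 0
= 11001010010010 (12946 decimal)


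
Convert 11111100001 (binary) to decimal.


Positional values:
Bit 0: 1 × 2^0 = 1
Bit 5: 1 × 2^5 = 32
Bit 6: 1 × 2^6 = 64
Bit 7: 1 × 2^7 = 128
Bit 8: 1 × 2^8 = 256
Bit 9: 1 × 2^9 = 512
Bit 10: 1 × 2^10 = 1024
Sum = 1 + 32 + 64 + 128 + 256 + 512 + 1024
= 2017


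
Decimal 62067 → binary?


Divide by 2 repeatedly:
62067 ÷ 2 = 31033 remainder 1
31033 ÷ 2 = 15516 remainder 1
15516 ÷ 2 = 7758 remainder 0
7758 ÷ 2 = 3879 remainder 0
3879 ÷ 2 = 1939 remainder 1
1939 ÷ 2 = 969 remainder 1
969 ÷ 2 = 484 remainder 1
484 ÷ 2 = 242 remainder 0
242 ÷ 2 = 121 remainder 0
121 ÷ 2 = 60 remainder 1
60 ÷ 2 = 30 remainder 0
30 ÷ 2 = 15 remainder 0
15 ÷ 2 = 7 remainder 1
7 ÷ 2 = 3 remainder 1
3 ÷ 2 = 1 remainder 1
1 ÷ 2 = 0 remainder 1
Reading remainders bottom-up:
= 1111001001110011


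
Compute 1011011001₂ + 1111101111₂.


Align and add column by column (LSB to MSB, carry propagating):
  01011011001
+ 01111101111
  -----------
  col 0: 1 + 1 + 0 (carry in) = 2 → bit 0, carry out 1
  col 1: 0 + 1 + 1 (carry in) = 2 → bit 0, carry out 1
  col 2: 0 + 1 + 1 (carry in) = 2 → bit 0, carry out 1
  col 3: 1 + 1 + 1 (carry in) = 3 → bit 1, carry out 1
  col 4: 1 + 0 + 1 (carry in) = 2 → bit 0, carry out 1
  col 5: 0 + 1 + 1 (carry in) = 2 → bit 0, carry out 1
  col 6: 1 + 1 + 1 (carry in) = 3 → bit 1, carry out 1
  col 7: 1 + 1 + 1 (carry in) = 3 → bit 1, carry out 1
  col 8: 0 + 1 + 1 (carry in) = 2 → bit 0, carry out 1
  col 9: 1 + 1 + 1 (carry in) = 3 → bit 1, carry out 1
  col 10: 0 + 0 + 1 (carry in) = 1 → bit 1, carry out 0
Reading bits MSB→LSB: 11011001000
Strip leading zeros: 11011001000
= 11011001000


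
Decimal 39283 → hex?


Divide by 16 repeatedly:
39283 ÷ 16 = 2455 remainder 3 (3)
2455 ÷ 16 = 153 remainder 7 (7)
153 ÷ 16 = 9 remainder 9 (9)
9 ÷ 16 = 0 remainder 9 (9)
Reading remainders bottom-up:
= 0x9973


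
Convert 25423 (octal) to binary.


Each octal digit → 3 binary bits:
  2 = 010
  5 = 101
  4 = 100
  2 = 010
  3 = 011
Concatenate: 010 101 100 010 011
= 010101100010011


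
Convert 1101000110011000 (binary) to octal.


Group into 3-bit groups: 001101000110011000
  001 = 1
  101 = 5
  000 = 0
  110 = 6
  011 = 3
  000 = 0
= 0o150630


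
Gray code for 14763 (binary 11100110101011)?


Binary: 11100110101011
Gray code: G = B XOR (B >> 1)
B >> 1 = 01110011010101
11100110101011 XOR 01110011010101:
  1 XOR 0 = 1
  1 XOR 1 = 0
  1 XOR 1 = 0
  0 XOR 1 = 1
  0 XOR 0 = 0
  1 XOR 0 = 1
  1 XOR 1 = 0
  0 XOR 1 = 1
  1 XOR 0 = 1
  0 XOR 1 = 1
  1 XOR 0 = 1
  0 XOR 1 = 1
  1 XOR 0 = 1
  1 XOR 1 = 0
= 10010101111110


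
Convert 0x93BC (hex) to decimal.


Positional values:
Position 0: C × 16^0 = 12 × 1 = 12
Position 1: B × 16^1 = 11 × 16 = 176
Position 2: 3 × 16^2 = 3 × 256 = 768
Position 3: 9 × 16^3 = 9 × 4096 = 36864
Sum = 12 + 176 + 768 + 36864
= 37820


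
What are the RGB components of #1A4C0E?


Hex: #1A4C0E
R = 1A₁₆ = 26
G = 4C₁₆ = 76
B = 0E₁₆ = 14
= RGB(26, 76, 14)


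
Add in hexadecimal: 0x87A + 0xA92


Align and add column by column (LSB to MSB, each column mod 16 with carry):
  087A
+ 0A92
  ----
  col 0: A(10) + 2(2) + 0 (carry in) = 12 → C(12), carry out 0
  col 1: 7(7) + 9(9) + 0 (carry in) = 16 → 0(0), carry out 1
  col 2: 8(8) + A(10) + 1 (carry in) = 19 → 3(3), carry out 1
  col 3: 0(0) + 0(0) + 1 (carry in) = 1 → 1(1), carry out 0
Reading digits MSB→LSB: 130C
Strip leading zeros: 130C
= 0x130C


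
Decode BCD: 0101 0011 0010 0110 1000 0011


Each 4-bit group → digit:
  0101 → 5
  0011 → 3
  0010 → 2
  0110 → 6
  1000 → 8
  0011 → 3
= 532683


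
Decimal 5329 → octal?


Divide by 8 repeatedly:
5329 ÷ 8 = 666 remainder 1
666 ÷ 8 = 83 remainder 2
83 ÷ 8 = 10 remainder 3
10 ÷ 8 = 1 remainder 2
1 ÷ 8 = 0 remainder 1
Reading remainders bottom-up:
= 0o12321


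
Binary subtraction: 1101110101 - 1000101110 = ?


Align and subtract column by column (LSB to MSB, borrowing when needed):
  1101110101
- 1000101110
  ----------
  col 0: (1 - 0 borrow-in) - 0 → 1 - 0 = 1, borrow out 0
  col 1: (0 - 0 borrow-in) - 1 → borrow from next column: (0+2) - 1 = 1, borrow out 1
  col 2: (1 - 1 borrow-in) - 1 → borrow from next column: (0+2) - 1 = 1, borrow out 1
  col 3: (0 - 1 borrow-in) - 1 → borrow from next column: (-1+2) - 1 = 0, borrow out 1
  col 4: (1 - 1 borrow-in) - 0 → 0 - 0 = 0, borrow out 0
  col 5: (1 - 0 borrow-in) - 1 → 1 - 1 = 0, borrow out 0
  col 6: (1 - 0 borrow-in) - 0 → 1 - 0 = 1, borrow out 0
  col 7: (0 - 0 borrow-in) - 0 → 0 - 0 = 0, borrow out 0
  col 8: (1 - 0 borrow-in) - 0 → 1 - 0 = 1, borrow out 0
  col 9: (1 - 0 borrow-in) - 1 → 1 - 1 = 0, borrow out 0
Reading bits MSB→LSB: 0101000111
Strip leading zeros: 101000111
= 101000111


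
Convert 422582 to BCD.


Each digit → 4-bit binary:
  4 → 0100
  2 → 0010
  2 → 0010
  5 → 0101
  8 → 1000
  2 → 0010
= 0100 0010 0010 0101 1000 0010


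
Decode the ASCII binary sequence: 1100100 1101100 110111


Codes (binary): 1100100 1101100 110111
Per-code ASCII lookup:
  1100100 = 100  (range 97-122: lowercase, 100 - 97 = 3) → 'd'
  1101100 = 108  (range 97-122: lowercase, 108 - 97 = 11) → 'l'
  110111 = 55  (range 48-57: digits, 55 - 48 = 7) → '7'
= 'dl7'


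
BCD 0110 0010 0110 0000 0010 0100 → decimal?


Each 4-bit group → digit:
  0110 → 6
  0010 → 2
  0110 → 6
  0000 → 0
  0010 → 2
  0100 → 4
= 626024


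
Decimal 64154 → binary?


Divide by 2 repeatedly:
64154 ÷ 2 = 32077 remainder 0
32077 ÷ 2 = 16038 remainder 1
16038 ÷ 2 = 8019 remainder 0
8019 ÷ 2 = 4009 remainder 1
4009 ÷ 2 = 2004 remainder 1
2004 ÷ 2 = 1002 remainder 0
1002 ÷ 2 = 501 remainder 0
501 ÷ 2 = 250 remainder 1
250 ÷ 2 = 125 remainder 0
125 ÷ 2 = 62 remainder 1
62 ÷ 2 = 31 remainder 0
31 ÷ 2 = 15 remainder 1
15 ÷ 2 = 7 remainder 1
7 ÷ 2 = 3 remainder 1
3 ÷ 2 = 1 remainder 1
1 ÷ 2 = 0 remainder 1
Reading remainders bottom-up:
= 1111101010011010


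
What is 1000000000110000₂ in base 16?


Group into 4-bit nibbles: 1000000000110000
  1000 = 8
  0000 = 0
  0011 = 3
  0000 = 0
= 0x8030


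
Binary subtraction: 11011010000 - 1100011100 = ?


Align and subtract column by column (LSB to MSB, borrowing when needed):
  11011010000
- 01100011100
  -----------
  col 0: (0 - 0 borrow-in) - 0 → 0 - 0 = 0, borrow out 0
  col 1: (0 - 0 borrow-in) - 0 → 0 - 0 = 0, borrow out 0
  col 2: (0 - 0 borrow-in) - 1 → borrow from next column: (0+2) - 1 = 1, borrow out 1
  col 3: (0 - 1 borrow-in) - 1 → borrow from next column: (-1+2) - 1 = 0, borrow out 1
  col 4: (1 - 1 borrow-in) - 1 → borrow from next column: (0+2) - 1 = 1, borrow out 1
  col 5: (0 - 1 borrow-in) - 0 → borrow from next column: (-1+2) - 0 = 1, borrow out 1
  col 6: (1 - 1 borrow-in) - 0 → 0 - 0 = 0, borrow out 0
  col 7: (1 - 0 borrow-in) - 0 → 1 - 0 = 1, borrow out 0
  col 8: (0 - 0 borrow-in) - 1 → borrow from next column: (0+2) - 1 = 1, borrow out 1
  col 9: (1 - 1 borrow-in) - 1 → borrow from next column: (0+2) - 1 = 1, borrow out 1
  col 10: (1 - 1 borrow-in) - 0 → 0 - 0 = 0, borrow out 0
Reading bits MSB→LSB: 01110110100
Strip leading zeros: 1110110100
= 1110110100


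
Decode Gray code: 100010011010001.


Gray code: 100010011010001
MSB stays the same: 1
Each subsequent bit = prev_binary XOR current_gray:
  B[1] = 1 XOR 0 = 1
  B[2] = 1 XOR 0 = 1
  B[3] = 1 XOR 0 = 1
  B[4] = 1 XOR 1 = 0
  B[5] = 0 XOR 0 = 0
  B[6] = 0 XOR 0 = 0
  B[7] = 0 XOR 1 = 1
  B[8] = 1 XOR 1 = 0
  B[9] = 0 XOR 0 = 0
  B[10] = 0 XOR 1 = 1
  B[11] = 1 XOR 0 = 1
  B[12] = 1 XOR 0 = 1
  B[13] = 1 XOR 0 = 1
  B[14] = 1 XOR 1 = 0
= 111100010011110 (30878 decimal)


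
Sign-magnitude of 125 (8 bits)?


Sign bit: 0 (positive)
Magnitude: 125 = 1111101
= 01111101


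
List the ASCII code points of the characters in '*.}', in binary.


String: '*.}'  (3 characters)
Per-character ASCII lookup:
  '*': special character: '*' = 42 → 101010
  '.': special character: '.' = 46 → 101110
  '}': special character: '}' = 125 → 1111101
= 101010 101110 1111101


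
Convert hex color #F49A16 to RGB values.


Hex: #F49A16
R = F4₁₆ = 244
G = 9A₁₆ = 154
B = 16₁₆ = 22
= RGB(244, 154, 22)


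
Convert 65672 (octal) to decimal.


Positional values:
Position 0: 2 × 8^0 = 2
Position 1: 7 × 8^1 = 56
Position 2: 6 × 8^2 = 384
Position 3: 5 × 8^3 = 2560
Position 4: 6 × 8^4 = 24576
Sum = 2 + 56 + 384 + 2560 + 24576
= 27578


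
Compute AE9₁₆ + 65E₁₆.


Align and add column by column (LSB to MSB, each column mod 16 with carry):
  0AE9
+ 065E
  ----
  col 0: 9(9) + E(14) + 0 (carry in) = 23 → 7(7), carry out 1
  col 1: E(14) + 5(5) + 1 (carry in) = 20 → 4(4), carry out 1
  col 2: A(10) + 6(6) + 1 (carry in) = 17 → 1(1), carry out 1
  col 3: 0(0) + 0(0) + 1 (carry in) = 1 → 1(1), carry out 0
Reading digits MSB→LSB: 1147
Strip leading zeros: 1147
= 0x1147


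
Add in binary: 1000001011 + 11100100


Align and add column by column (LSB to MSB, carry propagating):
  01000001011
+ 00011100100
  -----------
  col 0: 1 + 0 + 0 (carry in) = 1 → bit 1, carry out 0
  col 1: 1 + 0 + 0 (carry in) = 1 → bit 1, carry out 0
  col 2: 0 + 1 + 0 (carry in) = 1 → bit 1, carry out 0
  col 3: 1 + 0 + 0 (carry in) = 1 → bit 1, carry out 0
  col 4: 0 + 0 + 0 (carry in) = 0 → bit 0, carry out 0
  col 5: 0 + 1 + 0 (carry in) = 1 → bit 1, carry out 0
  col 6: 0 + 1 + 0 (carry in) = 1 → bit 1, carry out 0
  col 7: 0 + 1 + 0 (carry in) = 1 → bit 1, carry out 0
  col 8: 0 + 0 + 0 (carry in) = 0 → bit 0, carry out 0
  col 9: 1 + 0 + 0 (carry in) = 1 → bit 1, carry out 0
  col 10: 0 + 0 + 0 (carry in) = 0 → bit 0, carry out 0
Reading bits MSB→LSB: 01011101111
Strip leading zeros: 1011101111
= 1011101111


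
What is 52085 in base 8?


Divide by 8 repeatedly:
52085 ÷ 8 = 6510 remainder 5
6510 ÷ 8 = 813 remainder 6
813 ÷ 8 = 101 remainder 5
101 ÷ 8 = 12 remainder 5
12 ÷ 8 = 1 remainder 4
1 ÷ 8 = 0 remainder 1
Reading remainders bottom-up:
= 0o145565


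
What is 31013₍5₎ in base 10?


Positional values (base 5):
  3 × 5^0 = 3 × 1 = 3
  1 × 5^1 = 1 × 5 = 5
  0 × 5^2 = 0 × 25 = 0
  1 × 5^3 = 1 × 125 = 125
  3 × 5^4 = 3 × 625 = 1875
Sum = 3 + 5 + 0 + 125 + 1875
= 2008


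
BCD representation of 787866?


Each digit → 4-bit binary:
  7 → 0111
  8 → 1000
  7 → 0111
  8 → 1000
  6 → 0110
  6 → 0110
= 0111 1000 0111 1000 0110 0110


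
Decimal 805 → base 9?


Divide by 9 repeatedly:
805 ÷ 9 = 89 remainder 4
89 ÷ 9 = 9 remainder 8
9 ÷ 9 = 1 remainder 0
1 ÷ 9 = 0 remainder 1
Reading remainders bottom-up:
= 1084


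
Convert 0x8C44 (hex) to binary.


Each hex digit → 4 binary bits:
  8 = 1000
  C = 1100
  4 = 0100
  4 = 0100
Concatenate: 1000 1100 0100 0100
= 1000110001000100


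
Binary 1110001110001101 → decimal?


Positional values:
Bit 0: 1 × 2^0 = 1
Bit 2: 1 × 2^2 = 4
Bit 3: 1 × 2^3 = 8
Bit 7: 1 × 2^7 = 128
Bit 8: 1 × 2^8 = 256
Bit 9: 1 × 2^9 = 512
Bit 13: 1 × 2^13 = 8192
Bit 14: 1 × 2^14 = 16384
Bit 15: 1 × 2^15 = 32768
Sum = 1 + 4 + 8 + 128 + 256 + 512 + 8192 + 16384 + 32768
= 58253


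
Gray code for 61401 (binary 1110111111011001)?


Binary: 1110111111011001
Gray code: G = B XOR (B >> 1)
B >> 1 = 0111011111101100
1110111111011001 XOR 0111011111101100:
  1 XOR 0 = 1
  1 XOR 1 = 0
  1 XOR 1 = 0
  0 XOR 1 = 1
  1 XOR 0 = 1
  1 XOR 1 = 0
  1 XOR 1 = 0
  1 XOR 1 = 0
  1 XOR 1 = 0
  1 XOR 1 = 0
  0 XOR 1 = 1
  1 XOR 0 = 1
  1 XOR 1 = 0
  0 XOR 1 = 1
  0 XOR 0 = 0
  1 XOR 0 = 1
= 1001100000110101


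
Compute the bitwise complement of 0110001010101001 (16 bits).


Original: 0110001010101001
Invert all bits:
  bit 0: 0 → 1
  bit 1: 1 → 0
  bit 2: 1 → 0
  bit 3: 0 → 1
  bit 4: 0 → 1
  bit 5: 0 → 1
  bit 6: 1 → 0
  bit 7: 0 → 1
  bit 8: 1 → 0
  bit 9: 0 → 1
  bit 10: 1 → 0
  bit 11: 0 → 1
  bit 12: 1 → 0
  bit 13: 0 → 1
  bit 14: 0 → 1
  bit 15: 1 → 0
= 1001110101010110


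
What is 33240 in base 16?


Divide by 16 repeatedly:
33240 ÷ 16 = 2077 remainder 8 (8)
2077 ÷ 16 = 129 remainder 13 (D)
129 ÷ 16 = 8 remainder 1 (1)
8 ÷ 16 = 0 remainder 8 (8)
Reading remainders bottom-up:
= 0x81D8


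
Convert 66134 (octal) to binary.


Each octal digit → 3 binary bits:
  6 = 110
  6 = 110
  1 = 001
  3 = 011
  4 = 100
Concatenate: 110 110 001 011 100
= 110110001011100


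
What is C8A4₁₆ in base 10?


Positional values:
Position 0: 4 × 16^0 = 4 × 1 = 4
Position 1: A × 16^1 = 10 × 16 = 160
Position 2: 8 × 16^2 = 8 × 256 = 2048
Position 3: C × 16^3 = 12 × 4096 = 49152
Sum = 4 + 160 + 2048 + 49152
= 51364


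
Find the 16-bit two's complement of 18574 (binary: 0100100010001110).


Original: 0100100010001110
Step 1 - Invert all bits: 1011011101110001
Step 2 - Add 1: 1011011101110001 + 1
= 1011011101110010 (represents -18574)


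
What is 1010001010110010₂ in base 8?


Group into 3-bit groups: 001010001010110010
  001 = 1
  010 = 2
  001 = 1
  010 = 2
  110 = 6
  010 = 2
= 0o121262


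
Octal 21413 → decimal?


Positional values:
Position 0: 3 × 8^0 = 3
Position 1: 1 × 8^1 = 8
Position 2: 4 × 8^2 = 256
Position 3: 1 × 8^3 = 512
Position 4: 2 × 8^4 = 8192
Sum = 3 + 8 + 256 + 512 + 8192
= 8971


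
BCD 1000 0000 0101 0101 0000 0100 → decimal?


Each 4-bit group → digit:
  1000 → 8
  0000 → 0
  0101 → 5
  0101 → 5
  0000 → 0
  0100 → 4
= 805504


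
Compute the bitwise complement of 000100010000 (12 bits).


Original: 000100010000
Invert all bits:
  bit 0: 0 → 1
  bit 1: 0 → 1
  bit 2: 0 → 1
  bit 3: 1 → 0
  bit 4: 0 → 1
  bit 5: 0 → 1
  bit 6: 0 → 1
  bit 7: 1 → 0
  bit 8: 0 → 1
  bit 9: 0 → 1
  bit 10: 0 → 1
  bit 11: 0 → 1
= 111011101111


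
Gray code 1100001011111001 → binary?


Gray code: 1100001011111001
MSB stays the same: 1
Each subsequent bit = prev_binary XOR current_gray:
  B[1] = 1 XOR 1 = 0
  B[2] = 0 XOR 0 = 0
  B[3] = 0 XOR 0 = 0
  B[4] = 0 XOR 0 = 0
  B[5] = 0 XOR 0 = 0
  B[6] = 0 XOR 1 = 1
  B[7] = 1 XOR 0 = 1
  B[8] = 1 XOR 1 = 0
  B[9] = 0 XOR 1 = 1
  B[10] = 1 XOR 1 = 0
  B[11] = 0 XOR 1 = 1
  B[12] = 1 XOR 1 = 0
  B[13] = 0 XOR 0 = 0
  B[14] = 0 XOR 0 = 0
  B[15] = 0 XOR 1 = 1
= 1000001101010001 (33617 decimal)


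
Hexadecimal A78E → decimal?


Positional values:
Position 0: E × 16^0 = 14 × 1 = 14
Position 1: 8 × 16^1 = 8 × 16 = 128
Position 2: 7 × 16^2 = 7 × 256 = 1792
Position 3: A × 16^3 = 10 × 4096 = 40960
Sum = 14 + 128 + 1792 + 40960
= 42894


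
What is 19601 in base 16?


Divide by 16 repeatedly:
19601 ÷ 16 = 1225 remainder 1 (1)
1225 ÷ 16 = 76 remainder 9 (9)
76 ÷ 16 = 4 remainder 12 (C)
4 ÷ 16 = 0 remainder 4 (4)
Reading remainders bottom-up:
= 0x4C91


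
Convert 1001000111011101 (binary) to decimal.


Positional values:
Bit 0: 1 × 2^0 = 1
Bit 2: 1 × 2^2 = 4
Bit 3: 1 × 2^3 = 8
Bit 4: 1 × 2^4 = 16
Bit 6: 1 × 2^6 = 64
Bit 7: 1 × 2^7 = 128
Bit 8: 1 × 2^8 = 256
Bit 12: 1 × 2^12 = 4096
Bit 15: 1 × 2^15 = 32768
Sum = 1 + 4 + 8 + 16 + 64 + 128 + 256 + 4096 + 32768
= 37341


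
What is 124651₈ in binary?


Each octal digit → 3 binary bits:
  1 = 001
  2 = 010
  4 = 100
  6 = 110
  5 = 101
  1 = 001
Concatenate: 001 010 100 110 101 001
= 001010100110101001


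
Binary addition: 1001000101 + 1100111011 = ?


Align and add column by column (LSB to MSB, carry propagating):
  01001000101
+ 01100111011
  -----------
  col 0: 1 + 1 + 0 (carry in) = 2 → bit 0, carry out 1
  col 1: 0 + 1 + 1 (carry in) = 2 → bit 0, carry out 1
  col 2: 1 + 0 + 1 (carry in) = 2 → bit 0, carry out 1
  col 3: 0 + 1 + 1 (carry in) = 2 → bit 0, carry out 1
  col 4: 0 + 1 + 1 (carry in) = 2 → bit 0, carry out 1
  col 5: 0 + 1 + 1 (carry in) = 2 → bit 0, carry out 1
  col 6: 1 + 0 + 1 (carry in) = 2 → bit 0, carry out 1
  col 7: 0 + 0 + 1 (carry in) = 1 → bit 1, carry out 0
  col 8: 0 + 1 + 0 (carry in) = 1 → bit 1, carry out 0
  col 9: 1 + 1 + 0 (carry in) = 2 → bit 0, carry out 1
  col 10: 0 + 0 + 1 (carry in) = 1 → bit 1, carry out 0
Reading bits MSB→LSB: 10110000000
Strip leading zeros: 10110000000
= 10110000000
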